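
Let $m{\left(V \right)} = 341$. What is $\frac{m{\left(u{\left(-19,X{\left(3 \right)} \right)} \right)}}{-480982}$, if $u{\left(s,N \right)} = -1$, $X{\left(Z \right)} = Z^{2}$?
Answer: $- \frac{341}{480982} \approx -0.00070897$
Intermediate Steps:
$\frac{m{\left(u{\left(-19,X{\left(3 \right)} \right)} \right)}}{-480982} = \frac{341}{-480982} = 341 \left(- \frac{1}{480982}\right) = - \frac{341}{480982}$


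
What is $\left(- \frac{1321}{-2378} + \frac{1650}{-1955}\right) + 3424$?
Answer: $\frac{3183360123}{929798} \approx 3423.7$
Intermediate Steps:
$\left(- \frac{1321}{-2378} + \frac{1650}{-1955}\right) + 3424 = \left(\left(-1321\right) \left(- \frac{1}{2378}\right) + 1650 \left(- \frac{1}{1955}\right)\right) + 3424 = \left(\frac{1321}{2378} - \frac{330}{391}\right) + 3424 = - \frac{268229}{929798} + 3424 = \frac{3183360123}{929798}$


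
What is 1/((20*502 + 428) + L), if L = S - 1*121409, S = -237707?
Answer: -1/348648 ≈ -2.8682e-6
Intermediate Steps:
L = -359116 (L = -237707 - 1*121409 = -237707 - 121409 = -359116)
1/((20*502 + 428) + L) = 1/((20*502 + 428) - 359116) = 1/((10040 + 428) - 359116) = 1/(10468 - 359116) = 1/(-348648) = -1/348648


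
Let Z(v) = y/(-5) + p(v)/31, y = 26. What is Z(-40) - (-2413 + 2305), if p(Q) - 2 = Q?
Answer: 15744/155 ≈ 101.57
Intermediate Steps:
p(Q) = 2 + Q
Z(v) = -796/155 + v/31 (Z(v) = 26/(-5) + (2 + v)/31 = 26*(-1/5) + (2 + v)*(1/31) = -26/5 + (2/31 + v/31) = -796/155 + v/31)
Z(-40) - (-2413 + 2305) = (-796/155 + (1/31)*(-40)) - (-2413 + 2305) = (-796/155 - 40/31) - 1*(-108) = -996/155 + 108 = 15744/155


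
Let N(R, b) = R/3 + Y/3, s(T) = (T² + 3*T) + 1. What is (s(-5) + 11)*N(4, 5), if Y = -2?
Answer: 44/3 ≈ 14.667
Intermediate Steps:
s(T) = 1 + T² + 3*T
N(R, b) = -⅔ + R/3 (N(R, b) = R/3 - 2/3 = R*(⅓) - 2*⅓ = R/3 - ⅔ = -⅔ + R/3)
(s(-5) + 11)*N(4, 5) = ((1 + (-5)² + 3*(-5)) + 11)*(-⅔ + (⅓)*4) = ((1 + 25 - 15) + 11)*(-⅔ + 4/3) = (11 + 11)*(⅔) = 22*(⅔) = 44/3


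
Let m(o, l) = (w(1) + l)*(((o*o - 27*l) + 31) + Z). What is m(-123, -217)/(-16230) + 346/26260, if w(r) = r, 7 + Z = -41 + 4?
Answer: 1982986193/7103330 ≈ 279.16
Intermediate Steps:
Z = -44 (Z = -7 + (-41 + 4) = -7 - 37 = -44)
m(o, l) = (1 + l)*(-13 + o² - 27*l) (m(o, l) = (1 + l)*(((o*o - 27*l) + 31) - 44) = (1 + l)*(((o² - 27*l) + 31) - 44) = (1 + l)*((31 + o² - 27*l) - 44) = (1 + l)*(-13 + o² - 27*l))
m(-123, -217)/(-16230) + 346/26260 = (-13 + (-123)² - 40*(-217) - 27*(-217)² - 217*(-123)²)/(-16230) + 346/26260 = (-13 + 15129 + 8680 - 27*47089 - 217*15129)*(-1/16230) + 346*(1/26260) = (-13 + 15129 + 8680 - 1271403 - 3282993)*(-1/16230) + 173/13130 = -4530600*(-1/16230) + 173/13130 = 151020/541 + 173/13130 = 1982986193/7103330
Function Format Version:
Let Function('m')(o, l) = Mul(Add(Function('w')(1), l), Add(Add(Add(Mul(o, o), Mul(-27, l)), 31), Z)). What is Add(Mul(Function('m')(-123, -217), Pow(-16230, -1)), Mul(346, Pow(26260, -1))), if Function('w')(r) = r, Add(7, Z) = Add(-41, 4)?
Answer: Rational(1982986193, 7103330) ≈ 279.16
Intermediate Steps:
Z = -44 (Z = Add(-7, Add(-41, 4)) = Add(-7, -37) = -44)
Function('m')(o, l) = Mul(Add(1, l), Add(-13, Pow(o, 2), Mul(-27, l))) (Function('m')(o, l) = Mul(Add(1, l), Add(Add(Add(Mul(o, o), Mul(-27, l)), 31), -44)) = Mul(Add(1, l), Add(Add(Add(Pow(o, 2), Mul(-27, l)), 31), -44)) = Mul(Add(1, l), Add(Add(31, Pow(o, 2), Mul(-27, l)), -44)) = Mul(Add(1, l), Add(-13, Pow(o, 2), Mul(-27, l))))
Add(Mul(Function('m')(-123, -217), Pow(-16230, -1)), Mul(346, Pow(26260, -1))) = Add(Mul(Add(-13, Pow(-123, 2), Mul(-40, -217), Mul(-27, Pow(-217, 2)), Mul(-217, Pow(-123, 2))), Pow(-16230, -1)), Mul(346, Pow(26260, -1))) = Add(Mul(Add(-13, 15129, 8680, Mul(-27, 47089), Mul(-217, 15129)), Rational(-1, 16230)), Mul(346, Rational(1, 26260))) = Add(Mul(Add(-13, 15129, 8680, -1271403, -3282993), Rational(-1, 16230)), Rational(173, 13130)) = Add(Mul(-4530600, Rational(-1, 16230)), Rational(173, 13130)) = Add(Rational(151020, 541), Rational(173, 13130)) = Rational(1982986193, 7103330)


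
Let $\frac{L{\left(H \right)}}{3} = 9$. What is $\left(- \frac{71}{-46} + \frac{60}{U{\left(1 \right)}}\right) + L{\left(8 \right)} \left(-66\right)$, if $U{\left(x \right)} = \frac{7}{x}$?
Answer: $- \frac{570547}{322} \approx -1771.9$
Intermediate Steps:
$L{\left(H \right)} = 27$ ($L{\left(H \right)} = 3 \cdot 9 = 27$)
$\left(- \frac{71}{-46} + \frac{60}{U{\left(1 \right)}}\right) + L{\left(8 \right)} \left(-66\right) = \left(- \frac{71}{-46} + \frac{60}{7 \cdot 1^{-1}}\right) + 27 \left(-66\right) = \left(\left(-71\right) \left(- \frac{1}{46}\right) + \frac{60}{7 \cdot 1}\right) - 1782 = \left(\frac{71}{46} + \frac{60}{7}\right) - 1782 = \frac{3257}{322} - 1782 = - \frac{570547}{322}$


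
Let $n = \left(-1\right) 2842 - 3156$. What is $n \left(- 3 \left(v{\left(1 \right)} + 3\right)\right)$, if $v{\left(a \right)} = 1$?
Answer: $71976$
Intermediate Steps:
$n = -5998$ ($n = -2842 - 3156 = -5998$)
$n \left(- 3 \left(v{\left(1 \right)} + 3\right)\right) = - 5998 \left(- 3 \left(1 + 3\right)\right) = - 5998 \left(\left(-3\right) 4\right) = \left(-5998\right) \left(-12\right) = 71976$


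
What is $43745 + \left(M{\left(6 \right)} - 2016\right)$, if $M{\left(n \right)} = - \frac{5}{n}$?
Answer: $\frac{250369}{6} \approx 41728.0$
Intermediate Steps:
$43745 + \left(M{\left(6 \right)} - 2016\right) = 43745 - \left(2016 + \frac{5}{6}\right) = 43745 - \frac{12101}{6} = \frac{250369}{6}$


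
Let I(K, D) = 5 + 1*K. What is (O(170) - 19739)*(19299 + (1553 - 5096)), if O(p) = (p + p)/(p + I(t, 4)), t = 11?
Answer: -9640345364/31 ≈ -3.1098e+8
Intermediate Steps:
I(K, D) = 5 + K
O(p) = 2*p/(16 + p) (O(p) = (p + p)/(p + (5 + 11)) = (2*p)/(p + 16) = (2*p)/(16 + p) = 2*p/(16 + p))
(O(170) - 19739)*(19299 + (1553 - 5096)) = (2*170/(16 + 170) - 19739)*(19299 + (1553 - 5096)) = (2*170/186 - 19739)*(19299 - 3543) = (2*170*(1/186) - 19739)*15756 = (170/93 - 19739)*15756 = -1835557/93*15756 = -9640345364/31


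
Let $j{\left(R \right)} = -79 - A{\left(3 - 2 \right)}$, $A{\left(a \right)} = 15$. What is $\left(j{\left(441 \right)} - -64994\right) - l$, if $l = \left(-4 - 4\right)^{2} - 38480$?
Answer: $103316$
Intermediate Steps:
$j{\left(R \right)} = -94$ ($j{\left(R \right)} = -79 - 15 = -94$)
$l = -38416$ ($l = \left(-8\right)^{2} - 38480 = 64 - 38480 = -38416$)
$\left(j{\left(441 \right)} - -64994\right) - l = \left(-94 - -64994\right) - -38416 = \left(-94 + 64994\right) + 38416 = 64900 + 38416 = 103316$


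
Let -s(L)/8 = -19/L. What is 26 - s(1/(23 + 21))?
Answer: -6662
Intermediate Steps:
s(L) = 152/L (s(L) = -(-152)/L = 152/L)
26 - s(1/(23 + 21)) = 26 - 152/(1/(23 + 21)) = 26 - 152/(1/44) = 26 - 152/1/44 = 26 - 152*44 = 26 - 1*6688 = 26 - 6688 = -6662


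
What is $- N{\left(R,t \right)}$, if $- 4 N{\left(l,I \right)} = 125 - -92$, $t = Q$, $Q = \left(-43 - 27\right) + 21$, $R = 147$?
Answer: $\frac{217}{4} \approx 54.25$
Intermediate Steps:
$Q = -49$ ($Q = -70 + 21 = -49$)
$t = -49$
$N{\left(l,I \right)} = - \frac{217}{4}$ ($N{\left(l,I \right)} = - \frac{125 - -92}{4} = - \frac{125 + 92}{4} = \left(- \frac{1}{4}\right) 217 = - \frac{217}{4}$)
$- N{\left(R,t \right)} = \left(-1\right) \left(- \frac{217}{4}\right) = \frac{217}{4}$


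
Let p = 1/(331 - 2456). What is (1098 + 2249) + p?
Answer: 7112374/2125 ≈ 3347.0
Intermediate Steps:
p = -1/2125 (p = 1/(-2125) = -1/2125 ≈ -0.00047059)
(1098 + 2249) + p = (1098 + 2249) - 1/2125 = 3347 - 1/2125 = 7112374/2125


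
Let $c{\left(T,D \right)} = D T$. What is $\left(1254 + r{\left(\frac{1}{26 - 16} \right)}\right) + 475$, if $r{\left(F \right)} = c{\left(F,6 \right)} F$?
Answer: $\frac{86453}{50} \approx 1729.1$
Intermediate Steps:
$r{\left(F \right)} = 6 F^{2}$ ($r{\left(F \right)} = 6 F F = 6 F^{2}$)
$\left(1254 + r{\left(\frac{1}{26 - 16} \right)}\right) + 475 = \left(1254 + 6 \left(\frac{1}{26 - 16}\right)^{2}\right) + 475 = \left(1254 + 6 \left(\frac{1}{10}\right)^{2}\right) + 475 = \left(1254 + \frac{6}{100}\right) + 475 = \left(1254 + 6 \cdot \frac{1}{100}\right) + 475 = \left(1254 + \frac{3}{50}\right) + 475 = \frac{62703}{50} + 475 = \frac{86453}{50}$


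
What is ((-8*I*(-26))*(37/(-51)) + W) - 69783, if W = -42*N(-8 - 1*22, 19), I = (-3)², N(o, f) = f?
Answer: -1222965/17 ≈ -71939.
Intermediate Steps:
I = 9
W = -798 (W = -42*19 = -798)
((-8*I*(-26))*(37/(-51)) + W) - 69783 = ((-8*9*(-26))*(37/(-51)) - 798) - 69783 = ((-72*(-26))*(37*(-1/51)) - 798) - 69783 = (1872*(-37/51) - 798) - 69783 = (-23088/17 - 798) - 69783 = -36654/17 - 69783 = -1222965/17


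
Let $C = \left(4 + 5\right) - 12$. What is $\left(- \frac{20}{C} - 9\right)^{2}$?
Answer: $\frac{49}{9} \approx 5.4444$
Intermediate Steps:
$C = -3$ ($C = 9 - 12 = -3$)
$\left(- \frac{20}{C} - 9\right)^{2} = \left(- \frac{20}{-3} - 9\right)^{2} = \left(\left(-20\right) \left(- \frac{1}{3}\right) - 9\right)^{2} = \left(\frac{20}{3} - 9\right)^{2} = \left(- \frac{7}{3}\right)^{2} = \frac{49}{9}$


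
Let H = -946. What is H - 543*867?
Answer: -471727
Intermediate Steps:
H - 543*867 = -946 - 543*867 = -946 - 470781 = -471727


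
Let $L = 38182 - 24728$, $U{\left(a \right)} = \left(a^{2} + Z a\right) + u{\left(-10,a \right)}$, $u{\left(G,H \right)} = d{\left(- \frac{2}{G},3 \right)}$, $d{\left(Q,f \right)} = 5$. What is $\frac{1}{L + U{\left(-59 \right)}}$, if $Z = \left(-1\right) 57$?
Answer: $\frac{1}{20303} \approx 4.9254 \cdot 10^{-5}$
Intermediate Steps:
$u{\left(G,H \right)} = 5$
$Z = -57$
$U{\left(a \right)} = 5 + a^{2} - 57 a$ ($U{\left(a \right)} = \left(a^{2} - 57 a\right) + 5 = 5 + a^{2} - 57 a$)
$L = 13454$ ($L = 38182 - 24728 = 13454$)
$\frac{1}{L + U{\left(-59 \right)}} = \frac{1}{13454 + \left(5 + \left(-59\right)^{2} - -3363\right)} = \frac{1}{13454 + \left(5 + 3481 + 3363\right)} = \frac{1}{13454 + 6849} = \frac{1}{20303}$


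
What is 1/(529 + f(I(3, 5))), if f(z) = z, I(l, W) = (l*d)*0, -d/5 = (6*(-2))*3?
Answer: 1/529 ≈ 0.0018904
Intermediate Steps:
d = 180 (d = -5*6*(-2)*3 = -(-60)*3 = -5*(-36) = 180)
I(l, W) = 0 (I(l, W) = (l*180)*0 = (180*l)*0 = 0)
1/(529 + f(I(3, 5))) = 1/(529 + 0) = 1/529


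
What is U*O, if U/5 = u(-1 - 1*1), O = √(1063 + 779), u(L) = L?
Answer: -10*√1842 ≈ -429.19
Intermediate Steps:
O = √1842 ≈ 42.919
U = -10 (U = 5*(-1 - 1*1) = 5*(-1 - 1) = 5*(-2) = -10)
U*O = -10*√1842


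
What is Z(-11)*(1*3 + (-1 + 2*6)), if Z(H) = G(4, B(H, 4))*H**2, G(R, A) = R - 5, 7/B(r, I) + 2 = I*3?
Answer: -1694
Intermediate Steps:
B(r, I) = 7/(-2 + 3*I) (B(r, I) = 7/(-2 + I*3) = 7/(-2 + 3*I))
G(R, A) = -5 + R
Z(H) = -H**2 (Z(H) = (-5 + 4)*H**2 = -H**2)
Z(-11)*(1*3 + (-1 + 2*6)) = (-1*(-11)**2)*(1*3 + (-1 + 2*6)) = (-1*121)*(3 + (-1 + 12)) = -121*(3 + 11) = -121*14 = -1694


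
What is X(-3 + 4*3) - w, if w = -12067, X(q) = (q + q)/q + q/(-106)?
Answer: 1279305/106 ≈ 12069.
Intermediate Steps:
X(q) = 2 - q/106 (X(q) = (2*q)/q + q*(-1/106) = 2 - q/106)
X(-3 + 4*3) - w = (2 - (-3 + 4*3)/106) - 1*(-12067) = (2 - (-3 + 12)/106) + 12067 = (2 - 1/106*9) + 12067 = (2 - 9/106) + 12067 = 203/106 + 12067 = 1279305/106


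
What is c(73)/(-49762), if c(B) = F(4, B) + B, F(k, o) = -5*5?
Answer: -24/24881 ≈ -0.00096459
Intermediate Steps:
F(k, o) = -25
c(B) = -25 + B
c(73)/(-49762) = (-25 + 73)/(-49762) = 48*(-1/49762) = -24/24881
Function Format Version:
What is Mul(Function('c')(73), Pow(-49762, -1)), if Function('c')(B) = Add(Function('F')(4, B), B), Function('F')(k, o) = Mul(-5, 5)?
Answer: Rational(-24, 24881) ≈ -0.00096459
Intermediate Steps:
Function('F')(k, o) = -25
Function('c')(B) = Add(-25, B)
Mul(Function('c')(73), Pow(-49762, -1)) = Mul(Add(-25, 73), Pow(-49762, -1)) = Mul(48, Rational(-1, 49762)) = Rational(-24, 24881)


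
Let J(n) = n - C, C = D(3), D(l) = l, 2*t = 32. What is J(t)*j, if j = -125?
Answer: -1625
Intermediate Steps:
t = 16 (t = (½)*32 = 16)
C = 3
J(n) = -3 + n (J(n) = n - 1*3 = n - 3 = -3 + n)
J(t)*j = (-3 + 16)*(-125) = 13*(-125) = -1625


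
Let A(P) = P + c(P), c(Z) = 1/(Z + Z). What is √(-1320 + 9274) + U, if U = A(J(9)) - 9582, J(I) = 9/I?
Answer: -19161/2 + √7954 ≈ -9491.3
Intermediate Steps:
c(Z) = 1/(2*Z)
A(P) = P + 1/(2*P)
U = -19161/2 (U = (9/9 + 1/(2*((9/9)))) - 9582 = (9*(⅑) + 1/(2*((9*(⅑))))) - 9582 = (1 + (½)/1) - 9582 = (1 + (½)*1) - 9582 = (1 + ½) - 9582 = 3/2 - 9582 = -19161/2 ≈ -9580.5)
√(-1320 + 9274) + U = √(-1320 + 9274) - 19161/2 = √7954 - 19161/2 = -19161/2 + √7954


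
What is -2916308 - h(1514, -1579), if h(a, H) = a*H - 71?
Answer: -525631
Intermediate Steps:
h(a, H) = -71 + H*a (h(a, H) = H*a - 71 = -71 + H*a)
-2916308 - h(1514, -1579) = -2916308 - (-71 - 1579*1514) = -2916308 - (-71 - 2390606) = -2916308 - 1*(-2390677) = -2916308 + 2390677 = -525631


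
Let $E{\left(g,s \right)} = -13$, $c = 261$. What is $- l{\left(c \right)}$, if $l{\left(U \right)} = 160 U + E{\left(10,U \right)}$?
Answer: $-41747$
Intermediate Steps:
$l{\left(U \right)} = -13 + 160 U$ ($l{\left(U \right)} = 160 U - 13 = -13 + 160 U$)
$- l{\left(c \right)} = - (-13 + 160 \cdot 261) = - (-13 + 41760) = \left(-1\right) 41747 = -41747$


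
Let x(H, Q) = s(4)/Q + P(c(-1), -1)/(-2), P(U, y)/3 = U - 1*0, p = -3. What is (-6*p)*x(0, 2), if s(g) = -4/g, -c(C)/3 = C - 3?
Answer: -333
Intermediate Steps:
c(C) = 9 - 3*C (c(C) = -3*(C - 3) = -3*(-3 + C) = 9 - 3*C)
P(U, y) = 3*U (P(U, y) = 3*(U - 1*0) = 3*(U + 0) = 3*U)
x(H, Q) = -18 - 1/Q (x(H, Q) = (-4/4)/Q + (3*(9 - 3*(-1)))/(-2) = (-4*1/4)/Q + (3*(9 + 3))*(-1/2) = -1/Q + (3*12)*(-1/2) = -1/Q + 36*(-1/2) = -1/Q - 18 = -18 - 1/Q)
(-6*p)*x(0, 2) = (-6*(-3))*(-18 - 1/2) = 18*(-18 - 1*1/2) = 18*(-18 - 1/2) = 18*(-37/2) = -333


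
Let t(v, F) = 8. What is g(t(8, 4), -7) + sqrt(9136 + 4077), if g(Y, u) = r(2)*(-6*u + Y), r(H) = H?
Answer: 100 + sqrt(13213) ≈ 214.95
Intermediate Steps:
g(Y, u) = -12*u + 2*Y (g(Y, u) = 2*(-6*u + Y) = 2*(Y - 6*u) = -12*u + 2*Y)
g(t(8, 4), -7) + sqrt(9136 + 4077) = (-12*(-7) + 2*8) + sqrt(9136 + 4077) = (84 + 16) + sqrt(13213) = 100 + sqrt(13213)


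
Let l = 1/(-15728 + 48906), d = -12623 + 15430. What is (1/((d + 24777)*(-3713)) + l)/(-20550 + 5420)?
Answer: -51193107/25706403996525440 ≈ -1.9915e-9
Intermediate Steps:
d = 2807
l = 1/33178 ≈ 3.0140e-5
(1/((d + 24777)*(-3713)) + l)/(-20550 + 5420) = (1/((2807 + 24777)*(-3713)) + 1/33178)/(-20550 + 5420) = (-1/3713/27584 + 1/33178)/(-15130) = ((1/27584)*(-1/3713) + 1/33178)*(-1/15130) = (-1/102419392 + 1/33178)*(-1/15130) = (51193107/1699035293888)*(-1/15130) = -51193107/25706403996525440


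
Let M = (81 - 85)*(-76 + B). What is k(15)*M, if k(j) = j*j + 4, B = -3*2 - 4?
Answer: 78776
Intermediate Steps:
B = -10 (B = -6 - 4 = -10)
k(j) = 4 + j² (k(j) = j² + 4 = 4 + j²)
M = 344 (M = (81 - 85)*(-76 - 10) = -4*(-86) = 344)
k(15)*M = (4 + 15²)*344 = (4 + 225)*344 = 229*344 = 78776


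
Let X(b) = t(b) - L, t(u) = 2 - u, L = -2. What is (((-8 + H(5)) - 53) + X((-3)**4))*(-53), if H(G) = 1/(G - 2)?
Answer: 21889/3 ≈ 7296.3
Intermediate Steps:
H(G) = 1/(-2 + G)
X(b) = 4 - b (X(b) = (2 - b) - 1*(-2) = (2 - b) + 2 = 4 - b)
(((-8 + H(5)) - 53) + X((-3)**4))*(-53) = (((-8 + 1/(-2 + 5)) - 53) + (4 - 1*(-3)**4))*(-53) = (((-8 + 1/3) - 53) + (4 - 1*81))*(-53) = (((-8 + 1/3) - 53) + (4 - 81))*(-53) = ((-23/3 - 53) - 77)*(-53) = (-182/3 - 77)*(-53) = -413/3*(-53) = 21889/3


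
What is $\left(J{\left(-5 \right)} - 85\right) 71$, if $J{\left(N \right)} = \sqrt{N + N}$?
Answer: $-6035 + 71 i \sqrt{10} \approx -6035.0 + 224.52 i$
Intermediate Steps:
$J{\left(N \right)} = \sqrt{2} \sqrt{N}$ ($J{\left(N \right)} = \sqrt{2 N} = \sqrt{2} \sqrt{N}$)
$\left(J{\left(-5 \right)} - 85\right) 71 = \left(\sqrt{2} \sqrt{-5} - 85\right) 71 = \left(\sqrt{2} i \sqrt{5} - 85\right) 71 = \left(i \sqrt{10} - 85\right) 71 = \left(-85 + i \sqrt{10}\right) 71 = -6035 + 71 i \sqrt{10}$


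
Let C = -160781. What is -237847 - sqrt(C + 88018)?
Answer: -237847 - I*sqrt(72763) ≈ -2.3785e+5 - 269.75*I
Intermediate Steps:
-237847 - sqrt(C + 88018) = -237847 - sqrt(-160781 + 88018) = -237847 - sqrt(-72763) = -237847 - I*sqrt(72763)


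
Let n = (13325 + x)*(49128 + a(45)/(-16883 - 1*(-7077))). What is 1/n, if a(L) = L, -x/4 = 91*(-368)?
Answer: 9806/70950565588071 ≈ 1.3821e-10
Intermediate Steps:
x = 133952 (x = -364*(-368) = -4*(-33488) = 133952)
n = 70950565588071/9806 (n = (13325 + 133952)*(49128 + 45/(-16883 - 1*(-7077))) = 147277*(49128 + 45/(-16883 + 7077)) = 147277*(49128 + 45/(-9806)) = 147277*(49128 + 45*(-1/9806)) = 147277*(49128 - 45/9806) = 147277*(481749123/9806) = 70950565588071/9806 ≈ 7.2354e+9)
1/n = 1/(70950565588071/9806) = 9806/70950565588071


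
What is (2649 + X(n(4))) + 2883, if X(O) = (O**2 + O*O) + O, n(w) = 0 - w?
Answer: 5560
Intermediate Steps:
n(w) = -w
X(O) = O + 2*O**2 (X(O) = (O**2 + O**2) + O = 2*O**2 + O = O + 2*O**2)
(2649 + X(n(4))) + 2883 = (2649 + (-1*4)*(1 + 2*(-1*4))) + 2883 = (2649 - 4*(1 + 2*(-4))) + 2883 = (2649 - 4*(1 - 8)) + 2883 = (2649 - 4*(-7)) + 2883 = (2649 + 28) + 2883 = 2677 + 2883 = 5560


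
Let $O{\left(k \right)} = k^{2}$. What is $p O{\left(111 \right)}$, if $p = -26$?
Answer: $-320346$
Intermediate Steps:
$p O{\left(111 \right)} = - 26 \cdot 111^{2} = \left(-26\right) 12321 = -320346$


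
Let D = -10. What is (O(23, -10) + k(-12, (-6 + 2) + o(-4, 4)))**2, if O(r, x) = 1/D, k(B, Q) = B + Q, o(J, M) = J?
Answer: 40401/100 ≈ 404.01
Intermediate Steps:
O(r, x) = -1/10 (O(r, x) = 1/(-10) = -1/10)
(O(23, -10) + k(-12, (-6 + 2) + o(-4, 4)))**2 = (-1/10 + (-12 + ((-6 + 2) - 4)))**2 = (-1/10 + (-12 + (-4 - 4)))**2 = (-1/10 + (-12 - 8))**2 = (-1/10 - 20)**2 = (-201/10)**2 = 40401/100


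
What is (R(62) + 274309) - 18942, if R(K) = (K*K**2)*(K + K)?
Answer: 29808039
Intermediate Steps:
R(K) = 2*K**4 (R(K) = K**3*(2*K) = 2*K**4)
(R(62) + 274309) - 18942 = (2*62**4 + 274309) - 18942 = (2*14776336 + 274309) - 18942 = (29552672 + 274309) - 18942 = 29826981 - 18942 = 29808039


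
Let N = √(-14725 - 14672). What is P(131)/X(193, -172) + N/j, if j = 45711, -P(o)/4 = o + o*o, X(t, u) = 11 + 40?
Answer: -23056/17 + I*√29397/45711 ≈ -1356.2 + 0.0037509*I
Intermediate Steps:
X(t, u) = 51
P(o) = -4*o - 4*o² (P(o) = -4*(o + o*o) = -4*(o + o²) = -4*o - 4*o²)
N = I*√29397 (N = √(-29397) = I*√29397 ≈ 171.46*I)
P(131)/X(193, -172) + N/j = -4*131*(1 + 131)/51 + (I*√29397)/45711 = -4*131*132*(1/51) + (I*√29397)*(1/45711) = -69168*1/51 + I*√29397/45711 = -23056/17 + I*√29397/45711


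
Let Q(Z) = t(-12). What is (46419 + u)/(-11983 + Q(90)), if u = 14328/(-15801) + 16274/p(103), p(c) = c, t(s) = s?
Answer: -245316283/63177665 ≈ -3.8830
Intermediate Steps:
Q(Z) = -12
u = 827410/5267 (u = 14328/(-15801) + 16274/103 = 14328*(-1/15801) + 16274*(1/103) = -4776/5267 + 158 = 827410/5267 ≈ 157.09)
(46419 + u)/(-11983 + Q(90)) = (46419 + 827410/5267)/(-11983 - 12) = (245316283/5267)/(-11995) = (245316283/5267)*(-1/11995) = -245316283/63177665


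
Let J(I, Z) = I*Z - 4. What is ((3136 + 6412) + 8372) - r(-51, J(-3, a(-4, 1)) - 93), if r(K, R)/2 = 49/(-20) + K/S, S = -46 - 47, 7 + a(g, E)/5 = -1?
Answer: 5556379/310 ≈ 17924.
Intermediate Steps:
a(g, E) = -40 (a(g, E) = -35 + 5*(-1) = -35 - 5 = -40)
J(I, Z) = -4 + I*Z
S = -93
r(K, R) = -49/10 - 2*K/93 (r(K, R) = 2*(49/(-20) + K/(-93)) = 2*(49*(-1/20) + K*(-1/93)) = 2*(-49/20 - K/93) = -49/10 - 2*K/93)
((3136 + 6412) + 8372) - r(-51, J(-3, a(-4, 1)) - 93) = ((3136 + 6412) + 8372) - (-49/10 - 2/93*(-51)) = (9548 + 8372) - (-49/10 + 34/31) = 17920 - 1*(-1179/310) = 17920 + 1179/310 = 5556379/310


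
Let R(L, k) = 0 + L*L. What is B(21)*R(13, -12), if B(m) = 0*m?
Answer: 0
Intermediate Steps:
R(L, k) = L² (R(L, k) = 0 + L² = L²)
B(m) = 0
B(21)*R(13, -12) = 0*13² = 0*169 = 0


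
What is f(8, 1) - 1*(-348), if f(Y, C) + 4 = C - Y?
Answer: 337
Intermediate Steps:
f(Y, C) = -4 + C - Y (f(Y, C) = -4 + (C - Y) = -4 + C - Y)
f(8, 1) - 1*(-348) = (-4 + 1 - 1*8) - 1*(-348) = (-4 + 1 - 8) + 348 = -11 + 348 = 337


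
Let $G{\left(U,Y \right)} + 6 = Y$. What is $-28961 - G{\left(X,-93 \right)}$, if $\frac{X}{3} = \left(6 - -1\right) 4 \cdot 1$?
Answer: $-28862$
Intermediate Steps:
$X = 84$ ($X = 3 \left(6 - -1\right) 4 \cdot 1 = 3 \left(6 + 1\right) 4 \cdot 1 = 3 \cdot 7 \cdot 4 \cdot 1 = 3 \cdot 28 \cdot 1 = 3 \cdot 28 = 84$)
$G{\left(U,Y \right)} = -6 + Y$
$-28961 - G{\left(X,-93 \right)} = -28961 - \left(-6 - 93\right) = -28961 - -99 = -28961 + 99 = -28862$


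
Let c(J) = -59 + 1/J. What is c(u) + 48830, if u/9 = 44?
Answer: 19313317/396 ≈ 48771.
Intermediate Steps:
u = 396 (u = 9*44 = 396)
c(u) + 48830 = (-59 + 1/396) + 48830 = -23363/396 + 48830 = 19313317/396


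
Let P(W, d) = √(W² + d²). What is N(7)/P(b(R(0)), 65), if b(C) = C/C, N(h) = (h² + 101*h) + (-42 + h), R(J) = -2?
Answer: 721*√4226/4226 ≈ 11.091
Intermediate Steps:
N(h) = -42 + h² + 102*h
b(C) = 1
N(7)/P(b(R(0)), 65) = (-42 + 7² + 102*7)/(√(1² + 65²)) = (-42 + 49 + 714)/(√(1 + 4225)) = 721/(√4226) = 721*(√4226/4226) = 721*√4226/4226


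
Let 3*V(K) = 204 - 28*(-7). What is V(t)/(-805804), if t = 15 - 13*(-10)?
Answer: -100/604353 ≈ -0.00016547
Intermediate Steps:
t = 145 (t = 15 + 130 = 145)
V(K) = 400/3 (V(K) = (204 - 28*(-7))/3 = (204 + 196)/3 = (⅓)*400 = 400/3)
V(t)/(-805804) = (400/3)/(-805804) = (400/3)*(-1/805804) = -100/604353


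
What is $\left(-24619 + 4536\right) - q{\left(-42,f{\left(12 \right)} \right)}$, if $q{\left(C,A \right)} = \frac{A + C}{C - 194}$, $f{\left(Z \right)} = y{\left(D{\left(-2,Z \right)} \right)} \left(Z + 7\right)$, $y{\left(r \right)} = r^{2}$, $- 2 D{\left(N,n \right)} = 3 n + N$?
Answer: $- \frac{4734139}{236} \approx -20060.0$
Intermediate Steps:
$D{\left(N,n \right)} = - \frac{3 n}{2} - \frac{N}{2}$ ($D{\left(N,n \right)} = - \frac{3 n + N}{2} = - \frac{N + 3 n}{2} = - \frac{3 n}{2} - \frac{N}{2}$)
$f{\left(Z \right)} = \left(1 - \frac{3 Z}{2}\right)^{2} \left(7 + Z\right)$ ($f{\left(Z \right)} = \left(- \frac{3 Z}{2} - -1\right)^{2} \left(Z + 7\right) = \left(- \frac{3 Z}{2} + 1\right)^{2} \left(7 + Z\right) = \left(1 - \frac{3 Z}{2}\right)^{2} \left(7 + Z\right)$)
$q{\left(C,A \right)} = \frac{A + C}{-194 + C}$
$\left(-24619 + 4536\right) - q{\left(-42,f{\left(12 \right)} \right)} = \left(-24619 + 4536\right) - \frac{\frac{\left(-2 + 3 \cdot 12\right)^{2} \left(7 + 12\right)}{4} - 42}{-194 - 42} = -20083 - \frac{\frac{1}{4} \left(-2 + 36\right)^{2} \cdot 19 - 42}{-236} = -20083 - - \frac{\frac{1}{4} \cdot 34^{2} \cdot 19 - 42}{236} = -20083 - - \frac{\frac{1}{4} \cdot 1156 \cdot 19 - 42}{236} = -20083 - - \frac{5491 - 42}{236} = -20083 - \left(- \frac{1}{236}\right) 5449 = -20083 - - \frac{5449}{236} = -20083 + \frac{5449}{236} = - \frac{4734139}{236}$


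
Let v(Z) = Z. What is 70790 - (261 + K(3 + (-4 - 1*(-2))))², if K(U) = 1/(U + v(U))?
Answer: 9631/4 ≈ 2407.8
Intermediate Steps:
K(U) = 1/(2*U) (K(U) = 1/(U + U) = 1/(2*U))
70790 - (261 + K(3 + (-4 - 1*(-2))))² = 70790 - (261 + 1/(2*(3 + (-4 - 1*(-2)))))² = 70790 - (261 + 1/(2*(3 + (-4 + 2))))² = 70790 - (261 + 1/(2*(3 - 2)))² = 70790 - (261 + (½)/1)² = 70790 - (261 + (½)*1)² = 70790 - (261 + ½)² = 70790 - (523/2)² = 70790 - 1*273529/4 = 70790 - 273529/4 = 9631/4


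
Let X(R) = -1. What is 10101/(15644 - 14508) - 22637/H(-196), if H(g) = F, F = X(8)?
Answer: 25725733/1136 ≈ 22646.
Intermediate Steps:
F = -1
H(g) = -1
10101/(15644 - 14508) - 22637/H(-196) = 10101/(15644 - 14508) - 22637/(-1) = 10101/1136 - 22637*(-1) = 10101*(1/1136) + 22637 = 10101/1136 + 22637 = 25725733/1136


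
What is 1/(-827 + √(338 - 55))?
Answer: -827/683646 - √283/683646 ≈ -0.0012343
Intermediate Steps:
1/(-827 + √(338 - 55)) = 1/(-827 + √283)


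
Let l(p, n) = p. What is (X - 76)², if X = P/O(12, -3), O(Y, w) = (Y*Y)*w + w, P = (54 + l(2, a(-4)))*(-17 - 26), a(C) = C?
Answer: 939545104/189225 ≈ 4965.2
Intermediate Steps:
P = -2408 (P = (54 + 2)*(-17 - 26) = 56*(-43) = -2408)
O(Y, w) = w + w*Y² (O(Y, w) = Y²*w + w = w*Y² + w = w + w*Y²)
X = 2408/435 (X = -2408*(-1/(3*(1 + 12²))) = -2408*(-1/(3*(1 + 144))) = -2408/((-3*145)) = -2408/(-435) = -2408*(-1/435) = 2408/435 ≈ 5.5356)
(X - 76)² = (2408/435 - 76)² = (-30652/435)² = 939545104/189225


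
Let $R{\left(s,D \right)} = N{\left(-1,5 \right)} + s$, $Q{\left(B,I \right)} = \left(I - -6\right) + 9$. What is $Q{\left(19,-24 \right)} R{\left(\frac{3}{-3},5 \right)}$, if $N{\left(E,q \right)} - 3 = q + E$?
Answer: $-54$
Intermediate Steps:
$N{\left(E,q \right)} = 3 + E + q$ ($N{\left(E,q \right)} = 3 + \left(q + E\right) = 3 + \left(E + q\right) = 3 + E + q$)
$Q{\left(B,I \right)} = 15 + I$ ($Q{\left(B,I \right)} = \left(I + 6\right) + 9 = \left(6 + I\right) + 9 = 15 + I$)
$R{\left(s,D \right)} = 7 + s$ ($R{\left(s,D \right)} = \left(3 - 1 + 5\right) + s = 7 + s$)
$Q{\left(19,-24 \right)} R{\left(\frac{3}{-3},5 \right)} = \left(15 - 24\right) \left(7 + \frac{3}{-3}\right) = - 9 \left(7 + 3 \left(- \frac{1}{3}\right)\right) = - 9 \left(7 - 1\right) = \left(-9\right) 6 = -54$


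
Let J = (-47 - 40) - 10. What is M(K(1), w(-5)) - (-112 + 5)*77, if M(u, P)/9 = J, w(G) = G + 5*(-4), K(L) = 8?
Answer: 7366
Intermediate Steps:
w(G) = -20 + G (w(G) = G - 20 = -20 + G)
J = -97 (J = -87 - 10 = -97)
M(u, P) = -873 (M(u, P) = 9*(-97) = -873)
M(K(1), w(-5)) - (-112 + 5)*77 = -873 - (-112 + 5)*77 = -873 - (-107)*77 = -873 - 1*(-8239) = -873 + 8239 = 7366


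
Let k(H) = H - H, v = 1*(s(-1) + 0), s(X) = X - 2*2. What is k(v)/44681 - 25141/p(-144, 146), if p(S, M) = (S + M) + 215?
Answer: -811/7 ≈ -115.86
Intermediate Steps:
p(S, M) = 215 + M + S (p(S, M) = (M + S) + 215 = 215 + M + S)
s(X) = -4 + X (s(X) = X - 4 = -4 + X)
v = -5 (v = 1*((-4 - 1) + 0) = 1*(-5 + 0) = 1*(-5) = -5)
k(H) = 0
k(v)/44681 - 25141/p(-144, 146) = 0/44681 - 25141/(215 + 146 - 144) = 0*(1/44681) - 25141/217 = 0 - 25141*1/217 = 0 - 811/7 = -811/7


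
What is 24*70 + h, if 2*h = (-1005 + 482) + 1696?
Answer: 4533/2 ≈ 2266.5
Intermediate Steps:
h = 1173/2 (h = ((-1005 + 482) + 1696)/2 = (-523 + 1696)/2 = (1/2)*1173 = 1173/2 ≈ 586.50)
24*70 + h = 24*70 + 1173/2 = 1680 + 1173/2 = 4533/2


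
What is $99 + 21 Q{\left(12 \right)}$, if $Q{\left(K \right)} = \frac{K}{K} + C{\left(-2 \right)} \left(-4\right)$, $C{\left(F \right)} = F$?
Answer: $288$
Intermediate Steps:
$Q{\left(K \right)} = 9$ ($Q{\left(K \right)} = \frac{K}{K} - -8 = 1 + 8 = 9$)
$99 + 21 Q{\left(12 \right)} = 99 + 21 \cdot 9 = 99 + 189 = 288$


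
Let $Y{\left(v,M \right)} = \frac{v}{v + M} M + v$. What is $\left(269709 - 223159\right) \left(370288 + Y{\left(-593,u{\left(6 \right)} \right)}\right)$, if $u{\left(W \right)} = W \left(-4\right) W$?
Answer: $\frac{12679280760650}{737} \approx 1.7204 \cdot 10^{10}$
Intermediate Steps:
$u{\left(W \right)} = - 4 W^{2}$ ($u{\left(W \right)} = - 4 W W = - 4 W^{2}$)
$Y{\left(v,M \right)} = v + \frac{M v}{M + v}$ ($Y{\left(v,M \right)} = \frac{v}{M + v} M + v = \frac{M v}{M + v} + v = v + \frac{M v}{M + v}$)
$\left(269709 - 223159\right) \left(370288 + Y{\left(-593,u{\left(6 \right)} \right)}\right) = \left(269709 - 223159\right) \left(370288 - \frac{593 \left(-593 + 2 \left(- 4 \cdot 6^{2}\right)\right)}{- 4 \cdot 6^{2} - 593}\right) = 46550 \left(370288 - \frac{593 \left(-593 + 2 \left(\left(-4\right) 36\right)\right)}{\left(-4\right) 36 - 593}\right) = 46550 \left(370288 - \frac{593 \left(-593 + 2 \left(-144\right)\right)}{-144 - 593}\right) = 46550 \left(370288 - \frac{593 \left(-593 - 288\right)}{-737}\right) = 46550 \left(370288 - \left(- \frac{593}{737}\right) \left(-881\right)\right) = 46550 \left(370288 - \frac{522433}{737}\right) = 46550 \cdot \frac{272379823}{737} = \frac{12679280760650}{737}$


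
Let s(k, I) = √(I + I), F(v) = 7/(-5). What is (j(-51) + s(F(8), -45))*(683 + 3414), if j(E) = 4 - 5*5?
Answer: -86037 + 12291*I*√10 ≈ -86037.0 + 38868.0*I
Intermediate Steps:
j(E) = -21 (j(E) = 4 - 25 = -21)
F(v) = -7/5 (F(v) = 7*(-⅕) = -7/5)
s(k, I) = √2*√I (s(k, I) = √(2*I) = √2*√I)
(j(-51) + s(F(8), -45))*(683 + 3414) = (-21 + √2*√(-45))*(683 + 3414) = (-21 + √2*(3*I*√5))*4097 = (-21 + 3*I*√10)*4097 = -86037 + 12291*I*√10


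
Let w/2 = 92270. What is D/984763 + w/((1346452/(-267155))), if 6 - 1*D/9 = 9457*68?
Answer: -12139345106187965/331484027719 ≈ -36621.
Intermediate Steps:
w = 184540 (w = 2*92270 = 184540)
D = -5787630 (D = 54 - 85113*68 = 54 - 9*643076 = 54 - 5787684 = -5787630)
D/984763 + w/((1346452/(-267155))) = -5787630/984763 + 184540/((1346452/(-267155))) = -5787630*1/984763 + 184540/((1346452*(-1/267155))) = -5787630/984763 + 184540/(-1346452/267155) = -5787630/984763 + 184540*(-267155/1346452) = -5787630/984763 - 12325195925/336613 = -12139345106187965/331484027719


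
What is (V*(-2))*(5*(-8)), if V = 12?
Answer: 960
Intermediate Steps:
(V*(-2))*(5*(-8)) = (12*(-2))*(5*(-8)) = -24*(-40) = 960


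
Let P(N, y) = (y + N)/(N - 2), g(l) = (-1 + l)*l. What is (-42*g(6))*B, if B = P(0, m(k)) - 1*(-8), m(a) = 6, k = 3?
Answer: -6300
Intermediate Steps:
g(l) = l*(-1 + l)
P(N, y) = (N + y)/(-2 + N)
B = 5 (B = (0 + 6)/(-2 + 0) - 1*(-8) = 6/(-2) + 8 = -½*6 + 8 = -3 + 8 = 5)
(-42*g(6))*B = -252*(-1 + 6)*5 = -252*5*5 = -42*30*5 = -1260*5 = -6300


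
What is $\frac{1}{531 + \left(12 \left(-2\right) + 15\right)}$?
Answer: $\frac{1}{522} \approx 0.0019157$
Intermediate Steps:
$\frac{1}{531 + \left(12 \left(-2\right) + 15\right)} = \frac{1}{531 + \left(-24 + 15\right)} = \frac{1}{531 - 9} = \frac{1}{522}$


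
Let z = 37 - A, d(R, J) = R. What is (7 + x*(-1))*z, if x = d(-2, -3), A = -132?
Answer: 1521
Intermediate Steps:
x = -2
z = 169 (z = 37 - 1*(-132) = 37 + 132 = 169)
(7 + x*(-1))*z = (7 - 2*(-1))*169 = (7 + 2)*169 = 9*169 = 1521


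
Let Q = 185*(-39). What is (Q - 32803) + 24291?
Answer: -15727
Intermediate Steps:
Q = -7215
(Q - 32803) + 24291 = (-7215 - 32803) + 24291 = -40018 + 24291 = -15727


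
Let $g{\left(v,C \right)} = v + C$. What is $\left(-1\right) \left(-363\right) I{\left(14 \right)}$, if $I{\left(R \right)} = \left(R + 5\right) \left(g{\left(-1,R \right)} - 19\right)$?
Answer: $-41382$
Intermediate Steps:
$g{\left(v,C \right)} = C + v$
$I{\left(R \right)} = \left(-20 + R\right) \left(5 + R\right)$ ($I{\left(R \right)} = \left(R + 5\right) \left(\left(R - 1\right) - 19\right) = \left(5 + R\right) \left(\left(-1 + R\right) - 19\right) = \left(5 + R\right) \left(-20 + R\right) = \left(-20 + R\right) \left(5 + R\right)$)
$\left(-1\right) \left(-363\right) I{\left(14 \right)} = \left(-1\right) \left(-363\right) \left(-100 + 14^{2} - 210\right) = 363 \left(-100 + 196 - 210\right) = 363 \left(-114\right) = -41382$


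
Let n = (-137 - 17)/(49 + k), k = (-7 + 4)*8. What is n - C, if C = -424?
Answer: 10446/25 ≈ 417.84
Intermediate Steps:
k = -24 (k = -3*8 = -24)
n = -154/25 (n = (-137 - 17)/(49 - 24) = -154/25 ≈ -6.1600)
n - C = -154/25 - 1*(-424) = -154/25 + 424 = 10446/25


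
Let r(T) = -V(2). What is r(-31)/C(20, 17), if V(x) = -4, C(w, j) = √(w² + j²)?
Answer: 4*√689/689 ≈ 0.15239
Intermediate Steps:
C(w, j) = √(j² + w²)
r(T) = 4 (r(T) = -1*(-4) = 4)
r(-31)/C(20, 17) = 4/(√(17² + 20²)) = 4/(√(289 + 400)) = 4/(√689) = 4*(√689/689) = 4*√689/689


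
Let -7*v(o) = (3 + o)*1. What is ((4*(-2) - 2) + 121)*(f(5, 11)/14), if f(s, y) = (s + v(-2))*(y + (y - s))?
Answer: 32079/49 ≈ 654.67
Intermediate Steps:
v(o) = -3/7 - o/7 (v(o) = -(3 + o)/7 = -3/7 - o/7)
f(s, y) = (-⅐ + s)*(-s + 2*y) (f(s, y) = (s + (-3/7 - ⅐*(-2)))*(y + (y - s)) = (s + (-3/7 + 2/7))*(-s + 2*y) = (s - ⅐)*(-s + 2*y) = (-⅐ + s)*(-s + 2*y))
((4*(-2) - 2) + 121)*(f(5, 11)/14) = ((4*(-2) - 2) + 121)*((-1*5² - 2/7*11 + (⅐)*5 + 2*5*11)/14) = ((-8 - 2) + 121)*((-1*25 - 22/7 + 5/7 + 110)*(1/14)) = (-10 + 121)*((-25 - 22/7 + 5/7 + 110)*(1/14)) = 111*((578/7)*(1/14)) = 111*(289/49) = 32079/49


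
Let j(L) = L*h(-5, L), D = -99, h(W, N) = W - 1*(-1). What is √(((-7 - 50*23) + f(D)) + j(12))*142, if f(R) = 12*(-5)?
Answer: 142*I*√1265 ≈ 5050.5*I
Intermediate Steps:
h(W, N) = 1 + W (h(W, N) = W + 1 = 1 + W)
f(R) = -60
j(L) = -4*L (j(L) = L*(1 - 5) = L*(-4) = -4*L)
√(((-7 - 50*23) + f(D)) + j(12))*142 = √(((-7 - 50*23) - 60) - 4*12)*142 = √(((-7 - 1150) - 60) - 48)*142 = √((-1157 - 60) - 48)*142 = √(-1217 - 48)*142 = √(-1265)*142 = (I*√1265)*142 = 142*I*√1265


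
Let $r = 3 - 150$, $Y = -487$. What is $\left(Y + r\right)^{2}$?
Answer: $401956$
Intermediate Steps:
$r = -147$
$\left(Y + r\right)^{2} = \left(-487 - 147\right)^{2} = \left(-634\right)^{2} = 401956$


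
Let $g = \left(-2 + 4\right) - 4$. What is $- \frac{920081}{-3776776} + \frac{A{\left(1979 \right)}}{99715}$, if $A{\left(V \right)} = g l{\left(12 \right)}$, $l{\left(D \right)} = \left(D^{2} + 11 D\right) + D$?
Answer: $\frac{89570453939}{376601218840} \approx 0.23784$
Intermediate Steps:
$g = -2$ ($g = 2 - 4 = -2$)
$l{\left(D \right)} = D^{2} + 12 D$
$A{\left(V \right)} = -576$ ($A{\left(V \right)} = - 2 \cdot 12 \left(12 + 12\right) = - 2 \cdot 12 \cdot 24 = \left(-2\right) 288 = -576$)
$- \frac{920081}{-3776776} + \frac{A{\left(1979 \right)}}{99715} = - \frac{920081}{-3776776} - \frac{576}{99715} = \left(-920081\right) \left(- \frac{1}{3776776}\right) - \frac{576}{99715} = \frac{920081}{3776776} - \frac{576}{99715} = \frac{89570453939}{376601218840}$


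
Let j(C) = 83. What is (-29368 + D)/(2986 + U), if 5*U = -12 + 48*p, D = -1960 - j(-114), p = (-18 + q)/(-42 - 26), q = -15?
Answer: -2669935/254002 ≈ -10.511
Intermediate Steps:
p = 33/68 (p = (-18 - 15)/(-42 - 26) = -33/(-68) = -33*(-1/68) = 33/68 ≈ 0.48529)
D = -2043 (D = -1960 - 1*83 = -1960 - 83 = -2043)
U = 192/85 (U = (-12 + 48*(33/68))/5 = (-12 + 396/17)/5 = (1/5)*(192/17) = 192/85 ≈ 2.2588)
(-29368 + D)/(2986 + U) = (-29368 - 2043)/(2986 + 192/85) = -31411/254002/85 = -31411*85/254002 = -2669935/254002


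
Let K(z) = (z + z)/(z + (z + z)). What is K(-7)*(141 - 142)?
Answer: -2/3 ≈ -0.66667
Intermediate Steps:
K(z) = 2/3 (K(z) = (2*z)/(z + 2*z) = (2*z)/((3*z)) = (2*z)*(1/(3*z)) = 2/3)
K(-7)*(141 - 142) = 2*(141 - 142)/3 = (2/3)*(-1) = -2/3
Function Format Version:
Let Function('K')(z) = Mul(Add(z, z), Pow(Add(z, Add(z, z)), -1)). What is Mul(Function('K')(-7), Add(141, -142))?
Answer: Rational(-2, 3) ≈ -0.66667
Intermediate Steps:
Function('K')(z) = Rational(2, 3) (Function('K')(z) = Mul(Mul(2, z), Pow(Add(z, Mul(2, z)), -1)) = Mul(Mul(2, z), Pow(Mul(3, z), -1)) = Mul(Mul(2, z), Mul(Rational(1, 3), Pow(z, -1))) = Rational(2, 3))
Mul(Function('K')(-7), Add(141, -142)) = Mul(Rational(2, 3), Add(141, -142)) = Mul(Rational(2, 3), -1) = Rational(-2, 3)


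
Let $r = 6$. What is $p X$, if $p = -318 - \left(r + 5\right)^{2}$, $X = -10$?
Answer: $4390$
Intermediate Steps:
$p = -439$ ($p = -318 - \left(6 + 5\right)^{2} = -318 - 11^{2} = -318 - 121 = -439$)
$p X = \left(-439\right) \left(-10\right) = 4390$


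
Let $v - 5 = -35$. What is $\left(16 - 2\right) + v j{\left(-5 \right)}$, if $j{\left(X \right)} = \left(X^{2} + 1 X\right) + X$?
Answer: $-436$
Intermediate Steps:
$v = -30$ ($v = 5 - 35 = -30$)
$j{\left(X \right)} = X^{2} + 2 X$ ($j{\left(X \right)} = \left(X^{2} + X\right) + X = \left(X + X^{2}\right) + X = X^{2} + 2 X$)
$\left(16 - 2\right) + v j{\left(-5 \right)} = \left(16 - 2\right) - 30 \left(- 5 \left(2 - 5\right)\right) = 14 - 30 \left(\left(-5\right) \left(-3\right)\right) = 14 - 450 = -436$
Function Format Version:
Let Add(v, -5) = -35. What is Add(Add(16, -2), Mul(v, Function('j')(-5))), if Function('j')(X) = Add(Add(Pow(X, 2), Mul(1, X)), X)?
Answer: -436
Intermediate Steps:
v = -30 (v = Add(5, -35) = -30)
Function('j')(X) = Add(Pow(X, 2), Mul(2, X)) (Function('j')(X) = Add(Add(Pow(X, 2), X), X) = Add(Add(X, Pow(X, 2)), X) = Add(Pow(X, 2), Mul(2, X)))
Add(Add(16, -2), Mul(v, Function('j')(-5))) = Add(Add(16, -2), Mul(-30, Mul(-5, Add(2, -5)))) = Add(14, Mul(-30, Mul(-5, -3))) = Add(14, Mul(-30, 15)) = Add(14, -450) = -436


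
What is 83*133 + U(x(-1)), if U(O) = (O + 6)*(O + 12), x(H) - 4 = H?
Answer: 11174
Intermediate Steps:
x(H) = 4 + H
U(O) = (6 + O)*(12 + O)
83*133 + U(x(-1)) = 83*133 + (72 + (4 - 1)² + 18*(4 - 1)) = 11039 + (72 + 3² + 18*3) = 11039 + (72 + 9 + 54) = 11039 + 135 = 11174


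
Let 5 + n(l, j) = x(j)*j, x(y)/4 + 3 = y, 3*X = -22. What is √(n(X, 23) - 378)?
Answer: √1457 ≈ 38.171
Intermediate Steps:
X = -22/3 (X = (⅓)*(-22) = -22/3 ≈ -7.3333)
x(y) = -12 + 4*y
n(l, j) = -5 + j*(-12 + 4*j) (n(l, j) = -5 + (-12 + 4*j)*j = -5 + j*(-12 + 4*j))
√(n(X, 23) - 378) = √((-5 + 4*23*(-3 + 23)) - 378) = √((-5 + 4*23*20) - 378) = √((-5 + 1840) - 378) = √(1835 - 378) = √1457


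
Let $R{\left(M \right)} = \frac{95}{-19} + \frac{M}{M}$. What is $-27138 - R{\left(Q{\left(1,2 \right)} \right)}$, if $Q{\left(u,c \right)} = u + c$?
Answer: $-27134$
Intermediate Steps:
$Q{\left(u,c \right)} = c + u$
$R{\left(M \right)} = -4$ ($R{\left(M \right)} = 95 \left(- \frac{1}{19}\right) + 1 = -5 + 1 = -4$)
$-27138 - R{\left(Q{\left(1,2 \right)} \right)} = -27138 - -4 = -27138 + 4 = -27134$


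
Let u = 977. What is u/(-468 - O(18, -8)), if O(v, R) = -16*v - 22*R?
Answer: -977/356 ≈ -2.7444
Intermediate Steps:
O(v, R) = -22*R - 16*v
u/(-468 - O(18, -8)) = 977/(-468 - (-22*(-8) - 16*18)) = 977/(-468 - (176 - 288)) = 977/(-468 - 1*(-112)) = 977/(-468 + 112) = 977/(-356) = 977*(-1/356) = -977/356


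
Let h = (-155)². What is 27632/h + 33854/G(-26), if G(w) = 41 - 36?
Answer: 162696102/24025 ≈ 6772.0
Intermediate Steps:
G(w) = 5
h = 24025
27632/h + 33854/G(-26) = 27632/24025 + 33854/5 = 162696102/24025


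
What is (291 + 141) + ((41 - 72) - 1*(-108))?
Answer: 509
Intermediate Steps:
(291 + 141) + ((41 - 72) - 1*(-108)) = 432 + (-31 + 108) = 432 + 77 = 509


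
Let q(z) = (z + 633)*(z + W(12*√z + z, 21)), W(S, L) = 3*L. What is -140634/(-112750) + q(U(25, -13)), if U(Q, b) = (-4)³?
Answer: -32007058/56375 ≈ -567.75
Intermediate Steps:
U(Q, b) = -64
q(z) = (63 + z)*(633 + z) (q(z) = (z + 633)*(z + 3*21) = (633 + z)*(z + 63) = (633 + z)*(63 + z) = (63 + z)*(633 + z))
-140634/(-112750) + q(U(25, -13)) = -140634/(-112750) + (39879 + (-64)² + 696*(-64)) = -140634*(-1/112750) + (39879 + 4096 - 44544) = 70317/56375 - 569 = -32007058/56375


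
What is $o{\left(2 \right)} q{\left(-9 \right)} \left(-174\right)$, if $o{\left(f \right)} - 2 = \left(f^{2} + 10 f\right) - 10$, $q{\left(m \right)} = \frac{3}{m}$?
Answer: $928$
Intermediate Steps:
$o{\left(f \right)} = -8 + f^{2} + 10 f$ ($o{\left(f \right)} = 2 - \left(10 - f^{2} - 10 f\right) = 2 + \left(-10 + f^{2} + 10 f\right) = -8 + f^{2} + 10 f$)
$o{\left(2 \right)} q{\left(-9 \right)} \left(-174\right) = \left(-8 + 2^{2} + 10 \cdot 2\right) \frac{3}{-9} \left(-174\right) = \left(-8 + 4 + 20\right) 3 \left(- \frac{1}{9}\right) \left(-174\right) = 16 \left(- \frac{1}{3}\right) \left(-174\right) = \left(- \frac{16}{3}\right) \left(-174\right) = 928$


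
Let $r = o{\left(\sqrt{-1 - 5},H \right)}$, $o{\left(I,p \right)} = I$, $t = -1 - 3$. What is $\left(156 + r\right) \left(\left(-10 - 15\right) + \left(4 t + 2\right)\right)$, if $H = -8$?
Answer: $-6084 - 39 i \sqrt{6} \approx -6084.0 - 95.53 i$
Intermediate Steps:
$t = -4$ ($t = -1 - 3 = -4$)
$r = i \sqrt{6}$ ($r = \sqrt{-1 - 5} = \sqrt{-6} = i \sqrt{6} \approx 2.4495 i$)
$\left(156 + r\right) \left(\left(-10 - 15\right) + \left(4 t + 2\right)\right) = \left(156 + i \sqrt{6}\right) \left(\left(-10 - 15\right) + \left(4 \left(-4\right) + 2\right)\right) = \left(156 + i \sqrt{6}\right) \left(\left(-10 - 15\right) + \left(-16 + 2\right)\right) = \left(156 + i \sqrt{6}\right) \left(-25 - 14\right) = \left(156 + i \sqrt{6}\right) \left(-39\right) = -6084 - 39 i \sqrt{6}$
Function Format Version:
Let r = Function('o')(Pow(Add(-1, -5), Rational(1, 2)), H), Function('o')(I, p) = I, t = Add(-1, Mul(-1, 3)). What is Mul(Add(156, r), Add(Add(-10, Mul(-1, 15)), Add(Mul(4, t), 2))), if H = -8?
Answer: Add(-6084, Mul(-39, I, Pow(6, Rational(1, 2)))) ≈ Add(-6084.0, Mul(-95.530, I))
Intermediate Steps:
t = -4 (t = Add(-1, -3) = -4)
r = Mul(I, Pow(6, Rational(1, 2))) (r = Pow(Add(-1, -5), Rational(1, 2)) = Pow(-6, Rational(1, 2)) = Mul(I, Pow(6, Rational(1, 2))) ≈ Mul(2.4495, I))
Mul(Add(156, r), Add(Add(-10, Mul(-1, 15)), Add(Mul(4, t), 2))) = Mul(Add(156, Mul(I, Pow(6, Rational(1, 2)))), Add(Add(-10, Mul(-1, 15)), Add(Mul(4, -4), 2))) = Mul(Add(156, Mul(I, Pow(6, Rational(1, 2)))), Add(Add(-10, -15), Add(-16, 2))) = Mul(Add(156, Mul(I, Pow(6, Rational(1, 2)))), Add(-25, -14)) = Mul(Add(156, Mul(I, Pow(6, Rational(1, 2)))), -39) = Add(-6084, Mul(-39, I, Pow(6, Rational(1, 2))))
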